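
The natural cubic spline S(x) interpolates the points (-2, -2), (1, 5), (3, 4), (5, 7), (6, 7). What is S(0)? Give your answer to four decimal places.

Let M_i = S''(x_i). Step sizes h_i = 3, 2, 2, 1; slopes of the chords Δ_i = (y_(i+1) - y_i)/h_i = 7/3, -1/2, 3/2, 0.
  3·M_0 + 10·M_1 + 2·M_2 = 6(Δ_1 - Δ_0) = -17
  2·M_1 + 8·M_2 + 2·M_3 = 6(Δ_2 - Δ_1) = 12
  2·M_2 + 6·M_3 + 1·M_4 = 6(Δ_3 - Δ_2) = -9
Natural end conditions: M_0 = M_4 = 0.
Solving the tridiagonal system: M_0 = 0, M_1 = -29/13, M_2 = 69/26, M_3 = -31/13, M_4 = 0.
On [-2, 1], S(x) = -2 + 269/78·(x + 2) + 0·(x + 2)² - 29/234·(x + 2)³.
With (x + 2) = 2: S(0) = 457/117.

3.9060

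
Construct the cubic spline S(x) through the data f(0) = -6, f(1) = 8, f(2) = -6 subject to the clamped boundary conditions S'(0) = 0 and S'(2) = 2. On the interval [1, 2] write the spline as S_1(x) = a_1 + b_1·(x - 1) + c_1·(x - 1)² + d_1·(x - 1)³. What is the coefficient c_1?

Write m_i for S''(x_i). With h_i = 1, 1 and divided differences Δ_i = 14, -14, the continuity of S' gives the tridiagonal system
  1·m_0 + 4·m_1 + 1·m_2 = 6(Δ_1 - Δ_0) = -168
Clamped end conditions give two more equations: 2h_0·m_0 + h_0·m_1 = 6(Δ_0 - S'(0)) = 84 and h_1·m_1 + 2h_1·m_2 = 6(S'(2) - Δ_1) = 96.
Solving the tridiagonal system: m_0 = 85, m_1 = -86, m_2 = 91.
On [1, 2], with S_1(x) = a_1 + b_1·(x - 1) + c_1·(x - 1)² + d_1·(x - 1)³: c_1 = m_1/2 = -43, d_1 = (m_2 - m_1)/(6h_1) = 59/2, b_1 = Δ_1 - h_1(2m_1 + m_2)/6 = -1/2.

-43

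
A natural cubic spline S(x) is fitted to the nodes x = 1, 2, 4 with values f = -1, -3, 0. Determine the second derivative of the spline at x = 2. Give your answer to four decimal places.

Put M_i = S'' at the i-th knot. Here h = (1, 2) and Δ = (-2, 3/2), so the interior equations h_(i-1)·M_(i-1) + 2(h_(i-1)+h_i)·M_i + h_i·M_(i+1) = 6(Δ_i − Δ_(i-1)) read
  1·M_0 + 6·M_1 + 2·M_2 = 6(Δ_1 - Δ_0) = 21
Natural end conditions: M_0 = M_2 = 0.
Forward elimination and back-substitution give M_0 = 0, M_1 = 7/2, M_2 = 0.

3.5000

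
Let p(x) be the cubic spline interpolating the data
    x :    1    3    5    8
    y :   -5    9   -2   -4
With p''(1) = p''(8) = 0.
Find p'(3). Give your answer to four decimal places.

Write m_i for p''(x_i). With h_i = 2, 2, 3 and divided differences Δ_i = 7, -11/2, -2/3, the continuity of p' gives the tridiagonal system
  2·m_0 + 8·m_1 + 2·m_2 = 6(Δ_1 - Δ_0) = -75
  2·m_1 + 10·m_2 + 3·m_3 = 6(Δ_2 - Δ_1) = 29
Natural end conditions: m_0 = m_3 = 0.
Hence m_0 = 0, m_1 = -202/19, m_2 = 191/38, m_3 = 0.
On [3, 5], p'(x) = b_1 + 2c_1·(x - 3) + 3d_1·(x - 3)² with b_1 = Δ_1 - h_1(2m_1 + m_2)/6 = -5/57, c_1 = m_1/2 = -101/19, d_1 = (m_2 - m_1)/(6h_1) = 595/456. So p'(3) = -5/57.

-0.0877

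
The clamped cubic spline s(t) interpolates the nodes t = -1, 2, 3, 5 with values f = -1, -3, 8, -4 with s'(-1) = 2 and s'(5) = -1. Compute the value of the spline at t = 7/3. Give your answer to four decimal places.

0.9877

With m_i denoting the second derivative at x_i, h_i = 3, 1, 2, and Δ_i = (y_(i+1) − y_i)/h_i = -2/3, 11, -6:
  3·m_0 + 8·m_1 + 1·m_2 = 6(Δ_1 - Δ_0) = 70
  1·m_1 + 6·m_2 + 2·m_3 = 6(Δ_2 - Δ_1) = -102
Clamped end conditions give two more equations: 2h_0·m_0 + h_0·m_1 = 6(Δ_0 - s'(-1)) = -16 and h_2·m_2 + 2h_2·m_3 = 6(s'(5) - Δ_2) = 30.
Forward elimination and back-substitution give m_0 = -75/7, m_1 = 338/21, m_2 = -559/21, m_3 = 437/21.
On [2, 3], s(t) = -3 + 141/14·(t - 2) + 169/21·(t - 2)² - 299/42·(t - 2)³.
With (t - 2) = 1/3: s(7/3) = 80/81.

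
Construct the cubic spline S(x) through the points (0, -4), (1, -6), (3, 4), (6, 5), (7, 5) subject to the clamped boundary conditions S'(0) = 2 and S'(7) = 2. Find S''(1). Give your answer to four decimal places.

11.8198

Put m_i = S'' at the i-th knot. Here h = (1, 2, 3, 1) and Δ = (-2, 5, 1/3, 0), so the interior equations h_(i-1)·m_(i-1) + 2(h_(i-1)+h_i)·m_i + h_i·m_(i+1) = 6(Δ_i − Δ_(i-1)) read
  1·m_0 + 6·m_1 + 2·m_2 = 6(Δ_1 - Δ_0) = 42
  2·m_1 + 10·m_2 + 3·m_3 = 6(Δ_2 - Δ_1) = -28
  3·m_2 + 8·m_3 + 1·m_4 = 6(Δ_3 - Δ_2) = -2
Clamped end conditions give two more equations: 2h_0·m_0 + h_0·m_1 = 6(Δ_0 - S'(0)) = -24 and h_3·m_3 + 2h_3·m_4 = 6(S'(7) - Δ_3) = 12.
Solving the tridiagonal system: m_0 = -1988/111, m_1 = 1312/111, m_2 = -611/111, m_3 = 42/37, m_4 = 201/37.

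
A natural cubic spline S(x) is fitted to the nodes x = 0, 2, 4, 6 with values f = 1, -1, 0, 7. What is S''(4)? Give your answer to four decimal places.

Let m_i = S''(x_i). Step sizes h_i = 2, 2, 2; slopes of the chords Δ_i = (y_(i+1) - y_i)/h_i = -1, 1/2, 7/2.
  2·m_0 + 8·m_1 + 2·m_2 = 6(Δ_1 - Δ_0) = 9
  2·m_1 + 8·m_2 + 2·m_3 = 6(Δ_2 - Δ_1) = 18
Natural end conditions: m_0 = m_3 = 0.
Forward elimination and back-substitution give m_0 = 0, m_1 = 3/5, m_2 = 21/10, m_3 = 0.

2.1000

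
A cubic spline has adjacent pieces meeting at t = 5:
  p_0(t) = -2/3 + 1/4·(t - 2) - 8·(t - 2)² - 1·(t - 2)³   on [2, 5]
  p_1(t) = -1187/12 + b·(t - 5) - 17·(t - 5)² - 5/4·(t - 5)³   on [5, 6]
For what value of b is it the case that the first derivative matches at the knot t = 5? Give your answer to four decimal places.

-74.7500

p_0'(t) = 1/4 - 16·(t - 2) - 3·(t - 2)², so p_0'(5) = -299/4. On the right, p_1'(5) = b, so b = -299/4.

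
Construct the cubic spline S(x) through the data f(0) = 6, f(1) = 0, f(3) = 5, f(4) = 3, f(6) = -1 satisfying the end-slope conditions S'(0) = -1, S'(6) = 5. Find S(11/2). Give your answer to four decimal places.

Let m_i = S''(x_i). Step sizes h_i = 1, 2, 1, 2; slopes of the chords Δ_i = (y_(i+1) - y_i)/h_i = -6, 5/2, -2, -2.
  1·m_0 + 6·m_1 + 2·m_2 = 6(Δ_1 - Δ_0) = 51
  2·m_1 + 6·m_2 + 1·m_3 = 6(Δ_2 - Δ_1) = -27
  1·m_2 + 6·m_3 + 2·m_4 = 6(Δ_3 - Δ_2) = 0
Clamped end conditions give two more equations: 2h_0·m_0 + h_0·m_1 = 6(Δ_0 - S'(0)) = -30 and h_3·m_3 + 2h_3·m_4 = 6(S'(6) - Δ_3) = 42.
Solving: m_0 = -703/31, m_1 = 476/31, m_2 = -286/31, m_3 = -73/31, m_4 = 362/31.
On [4, 6], S(x) = 3 - 134/31·(x - 4) - 73/62·(x - 4)² + 145/124·(x - 4)³.
With (x - 4) = 3/2: S(11/2) = -2169/992.

-2.1865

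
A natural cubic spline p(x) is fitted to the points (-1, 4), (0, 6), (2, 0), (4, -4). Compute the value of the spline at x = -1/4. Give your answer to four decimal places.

5.8132

Write M_i for p''(x_i). With h_i = 1, 2, 2 and divided differences Δ_i = 2, -3, -2, the continuity of p' gives the tridiagonal system
  1·M_0 + 6·M_1 + 2·M_2 = 6(Δ_1 - Δ_0) = -30
  2·M_1 + 8·M_2 + 2·M_3 = 6(Δ_2 - Δ_1) = 6
Natural end conditions: M_0 = M_3 = 0.
Hence M_0 = 0, M_1 = -63/11, M_2 = 24/11, M_3 = 0.
On [-1, 0], p(x) = 4 + 65/22·(x + 1) + 0·(x + 1)² - 21/22·(x + 1)³.
With (x + 1) = 3/4: p(-1/4) = 8185/1408.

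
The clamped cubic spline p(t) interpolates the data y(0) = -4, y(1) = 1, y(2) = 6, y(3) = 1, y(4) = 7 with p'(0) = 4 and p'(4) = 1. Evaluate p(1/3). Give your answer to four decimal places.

-2.6296

Put σ_i = p'' at the i-th knot. Here h = (1, 1, 1, 1) and Δ = (5, 5, -5, 6), so the interior equations h_(i-1)·σ_(i-1) + 2(h_(i-1)+h_i)·σ_i + h_i·σ_(i+1) = 6(Δ_i − Δ_(i-1)) read
  1·σ_0 + 4·σ_1 + 1·σ_2 = 6(Δ_1 - Δ_0) = 0
  1·σ_1 + 4·σ_2 + 1·σ_3 = 6(Δ_2 - Δ_1) = -60
  1·σ_2 + 4·σ_3 + 1·σ_4 = 6(Δ_3 - Δ_2) = 66
Clamped end conditions give two more equations: 2h_0·σ_0 + h_0·σ_1 = 6(Δ_0 - p'(0)) = 6 and h_3·σ_3 + 2h_3·σ_4 = 6(p'(4) - Δ_3) = -30.
Solving: σ_0 = 0, σ_1 = 6, σ_2 = -24, σ_3 = 30, σ_4 = -30.
On [0, 1], p(t) = -4 + 4·t + 0·t² + 1·t³.
With t = 1/3: p(1/3) = -71/27.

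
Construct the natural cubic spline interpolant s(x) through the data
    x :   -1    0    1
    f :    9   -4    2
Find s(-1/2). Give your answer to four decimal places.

0.7188

With σ_i denoting the second derivative at x_i, h_i = 1, 1, and Δ_i = (y_(i+1) − y_i)/h_i = -13, 6:
  1·σ_0 + 4·σ_1 + 1·σ_2 = 6(Δ_1 - Δ_0) = 114
Natural end conditions: σ_0 = σ_2 = 0.
Solving the tridiagonal system: σ_0 = 0, σ_1 = 57/2, σ_2 = 0.
On [-1, 0], s(x) = 9 - 71/4·(x + 1) + 0·(x + 1)² + 19/4·(x + 1)³.
With (x + 1) = 1/2: s(-1/2) = 23/32.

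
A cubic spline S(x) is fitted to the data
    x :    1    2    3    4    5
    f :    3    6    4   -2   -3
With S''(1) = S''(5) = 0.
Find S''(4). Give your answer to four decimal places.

9.2143

With M_i denoting the second derivative at x_i, h_i = 1, 1, 1, 1, and Δ_i = (y_(i+1) − y_i)/h_i = 3, -2, -6, -1:
  1·M_0 + 4·M_1 + 1·M_2 = 6(Δ_1 - Δ_0) = -30
  1·M_1 + 4·M_2 + 1·M_3 = 6(Δ_2 - Δ_1) = -24
  1·M_2 + 4·M_3 + 1·M_4 = 6(Δ_3 - Δ_2) = 30
Natural end conditions: M_0 = M_4 = 0.
Forward elimination and back-substitution give M_0 = 0, M_1 = -81/14, M_2 = -48/7, M_3 = 129/14, M_4 = 0.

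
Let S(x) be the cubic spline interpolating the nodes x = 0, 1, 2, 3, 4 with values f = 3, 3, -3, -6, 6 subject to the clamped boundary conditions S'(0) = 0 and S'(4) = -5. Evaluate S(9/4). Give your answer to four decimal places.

-5.1713

Write σ_i for S''(x_i). With h_i = 1, 1, 1, 1 and divided differences Δ_i = 0, -6, -3, 12, the continuity of S' gives the tridiagonal system
  1·σ_0 + 4·σ_1 + 1·σ_2 = 6(Δ_1 - Δ_0) = -36
  1·σ_1 + 4·σ_2 + 1·σ_3 = 6(Δ_2 - Δ_1) = 18
  1·σ_2 + 4·σ_3 + 1·σ_4 = 6(Δ_3 - Δ_2) = 90
Clamped end conditions give two more equations: 2h_0·σ_0 + h_0·σ_1 = 6(Δ_0 - S'(0)) = 0 and h_3·σ_3 + 2h_3·σ_4 = 6(S'(4) - Δ_3) = -102.
Solving the tridiagonal system: σ_0 = 65/14, σ_1 = -65/7, σ_2 = -7/2, σ_3 = 289/7, σ_4 = -1003/14.
On [2, 3], S(x) = -3 - 61/7·(x - 2) - 7/4·(x - 2)² + 209/28·(x - 2)³.
With (x - 2) = 1/4: S(9/4) = -9267/1792.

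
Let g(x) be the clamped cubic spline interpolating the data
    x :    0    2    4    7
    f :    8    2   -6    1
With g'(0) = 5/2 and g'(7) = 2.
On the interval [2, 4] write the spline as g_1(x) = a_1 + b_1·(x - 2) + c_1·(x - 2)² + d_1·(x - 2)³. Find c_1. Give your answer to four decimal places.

With m_i denoting the second derivative at x_i, h_i = 2, 2, 3, and Δ_i = (y_(i+1) − y_i)/h_i = -3, -4, 7/3:
  2·m_0 + 8·m_1 + 2·m_2 = 6(Δ_1 - Δ_0) = -6
  2·m_1 + 10·m_2 + 3·m_3 = 6(Δ_2 - Δ_1) = 38
Clamped end conditions give two more equations: 2h_0·m_0 + h_0·m_1 = 6(Δ_0 - g'(0)) = -33 and h_2·m_2 + 2h_2·m_3 = 6(g'(7) - Δ_2) = -2.
Solving the tridiagonal system: m_0 = -309/37, m_1 = 15/74, m_2 = 168/37, m_3 = -289/111.
On [2, 4], with g_1(x) = a_1 + b_1·(x - 2) + c_1·(x - 2)² + d_1·(x - 2)³: c_1 = m_1/2 = 15/148, d_1 = (m_2 - m_1)/(6h_1) = 107/296, b_1 = Δ_1 - h_1(2m_1 + m_2)/6 = -209/37.

0.1014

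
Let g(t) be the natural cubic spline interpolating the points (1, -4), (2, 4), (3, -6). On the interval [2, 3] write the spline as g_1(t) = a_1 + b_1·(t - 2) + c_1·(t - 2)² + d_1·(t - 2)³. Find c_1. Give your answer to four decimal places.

With M_i denoting the second derivative at x_i, h_i = 1, 1, and Δ_i = (y_(i+1) − y_i)/h_i = 8, -10:
  1·M_0 + 4·M_1 + 1·M_2 = 6(Δ_1 - Δ_0) = -108
Natural end conditions: M_0 = M_2 = 0.
Solving: M_0 = 0, M_1 = -27, M_2 = 0.
On [2, 3], with g_1(t) = a_1 + b_1·(t - 2) + c_1·(t - 2)² + d_1·(t - 2)³: c_1 = M_1/2 = -27/2, d_1 = (M_2 - M_1)/(6h_1) = 9/2, b_1 = Δ_1 - h_1(2M_1 + M_2)/6 = -1.

-13.5000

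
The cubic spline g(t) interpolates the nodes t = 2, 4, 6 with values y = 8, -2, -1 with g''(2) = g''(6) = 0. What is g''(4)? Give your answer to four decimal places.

Put σ_i = g'' at the i-th knot. Here h = (2, 2) and Δ = (-5, 1/2), so the interior equations h_(i-1)·σ_(i-1) + 2(h_(i-1)+h_i)·σ_i + h_i·σ_(i+1) = 6(Δ_i − Δ_(i-1)) read
  2·σ_0 + 8·σ_1 + 2·σ_2 = 6(Δ_1 - Δ_0) = 33
Natural end conditions: σ_0 = σ_2 = 0.
Solving: σ_0 = 0, σ_1 = 33/8, σ_2 = 0.

4.1250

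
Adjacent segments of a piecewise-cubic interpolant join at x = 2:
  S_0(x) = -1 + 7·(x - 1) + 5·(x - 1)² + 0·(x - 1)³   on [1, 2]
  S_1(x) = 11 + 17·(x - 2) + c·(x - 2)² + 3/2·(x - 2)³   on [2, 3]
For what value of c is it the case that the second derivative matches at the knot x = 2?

5

S_0''(x) = 10 + 0·(x - 1), so S_0''(2) = 10. On the right, S_1''(2) = 2c, so c = 5.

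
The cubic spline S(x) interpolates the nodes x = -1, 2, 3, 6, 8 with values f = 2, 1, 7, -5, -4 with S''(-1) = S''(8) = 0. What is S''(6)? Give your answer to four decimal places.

Put m_i = S'' at the i-th knot. Here h = (3, 1, 3, 2) and Δ = (-1/3, 6, -4, 1/2), so the interior equations h_(i-1)·m_(i-1) + 2(h_(i-1)+h_i)·m_i + h_i·m_(i+1) = 6(Δ_i − Δ_(i-1)) read
  3·m_0 + 8·m_1 + 1·m_2 = 6(Δ_1 - Δ_0) = 38
  1·m_1 + 8·m_2 + 3·m_3 = 6(Δ_2 - Δ_1) = -60
  3·m_2 + 10·m_3 + 2·m_4 = 6(Δ_3 - Δ_2) = 27
Natural end conditions: m_0 = m_4 = 0.
Forward elimination and back-substitution give m_0 = 0, m_1 = 109/18, m_2 = -94/9, m_3 = 35/6, m_4 = 0.

5.8333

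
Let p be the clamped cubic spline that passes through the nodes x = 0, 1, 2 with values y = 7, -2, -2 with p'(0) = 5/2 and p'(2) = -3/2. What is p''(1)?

31

With m_i denoting the second derivative at x_i, h_i = 1, 1, and Δ_i = (y_(i+1) − y_i)/h_i = -9, 0:
  1·m_0 + 4·m_1 + 1·m_2 = 6(Δ_1 - Δ_0) = 54
Clamped end conditions give two more equations: 2h_0·m_0 + h_0·m_1 = 6(Δ_0 - p'(0)) = -69 and h_1·m_1 + 2h_1·m_2 = 6(p'(2) - Δ_1) = -9.
Hence m_0 = -50, m_1 = 31, m_2 = -20.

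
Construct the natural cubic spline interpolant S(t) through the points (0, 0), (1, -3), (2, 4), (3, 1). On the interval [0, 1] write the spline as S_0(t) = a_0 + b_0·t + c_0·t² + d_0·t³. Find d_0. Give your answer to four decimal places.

3.3333

Put M_i = S'' at the i-th knot. Here h = (1, 1, 1) and Δ = (-3, 7, -3), so the interior equations h_(i-1)·M_(i-1) + 2(h_(i-1)+h_i)·M_i + h_i·M_(i+1) = 6(Δ_i − Δ_(i-1)) read
  1·M_0 + 4·M_1 + 1·M_2 = 6(Δ_1 - Δ_0) = 60
  1·M_1 + 4·M_2 + 1·M_3 = 6(Δ_2 - Δ_1) = -60
Natural end conditions: M_0 = M_3 = 0.
Forward elimination and back-substitution give M_0 = 0, M_1 = 20, M_2 = -20, M_3 = 0.
On [0, 1], with S_0(t) = a_0 + b_0·t + c_0·t² + d_0·t³: c_0 = M_0/2 = 0, d_0 = (M_1 - M_0)/(6h_0) = 10/3, b_0 = Δ_0 - h_0(2M_0 + M_1)/6 = -19/3.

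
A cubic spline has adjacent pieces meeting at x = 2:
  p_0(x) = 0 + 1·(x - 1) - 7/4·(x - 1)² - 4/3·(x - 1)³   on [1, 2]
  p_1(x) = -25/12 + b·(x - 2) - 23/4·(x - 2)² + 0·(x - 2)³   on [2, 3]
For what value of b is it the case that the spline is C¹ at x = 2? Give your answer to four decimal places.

p_0'(x) = 1 - 7/2·(x - 1) - 4·(x - 1)², so p_0'(2) = -13/2. On the right, p_1'(2) = b, so b = -13/2.

-6.5000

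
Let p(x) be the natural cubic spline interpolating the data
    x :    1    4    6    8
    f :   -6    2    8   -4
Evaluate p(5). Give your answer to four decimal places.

Put M_i = p'' at the i-th knot. Here h = (3, 2, 2) and Δ = (8/3, 3, -6), so the interior equations h_(i-1)·M_(i-1) + 2(h_(i-1)+h_i)·M_i + h_i·M_(i+1) = 6(Δ_i − Δ_(i-1)) read
  3·M_0 + 10·M_1 + 2·M_2 = 6(Δ_1 - Δ_0) = 2
  2·M_1 + 8·M_2 + 2·M_3 = 6(Δ_2 - Δ_1) = -54
Natural end conditions: M_0 = M_3 = 0.
Forward elimination and back-substitution give M_0 = 0, M_1 = 31/19, M_2 = -136/19, M_3 = 0.
On [4, 6], p(x) = 2 + 245/57·(x - 4) + 31/38·(x - 4)² - 167/228·(x - 4)³.
With (x - 4) = 1: p(5) = 485/76.

6.3816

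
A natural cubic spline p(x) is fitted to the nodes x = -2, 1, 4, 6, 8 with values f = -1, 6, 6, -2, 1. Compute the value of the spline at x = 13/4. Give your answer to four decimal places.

With M_i denoting the second derivative at x_i, h_i = 3, 3, 2, 2, and Δ_i = (y_(i+1) − y_i)/h_i = 7/3, 0, -4, 3/2:
  3·M_0 + 12·M_1 + 3·M_2 = 6(Δ_1 - Δ_0) = -14
  3·M_1 + 10·M_2 + 2·M_3 = 6(Δ_2 - Δ_1) = -24
  2·M_2 + 8·M_3 + 2·M_4 = 6(Δ_3 - Δ_2) = 33
Natural end conditions: M_0 = M_4 = 0.
Solving the tridiagonal system: M_0 = 0, M_1 = -29/84, M_2 = -23/7, M_3 = 277/56, M_4 = 0.
On [1, 4], p(x) = 6 + 167/84·(x - 1) - 29/168·(x - 1)² - 247/1512·(x - 1)³.
With (x - 1) = 9/4: p(13/4) = 27735/3584.

7.7386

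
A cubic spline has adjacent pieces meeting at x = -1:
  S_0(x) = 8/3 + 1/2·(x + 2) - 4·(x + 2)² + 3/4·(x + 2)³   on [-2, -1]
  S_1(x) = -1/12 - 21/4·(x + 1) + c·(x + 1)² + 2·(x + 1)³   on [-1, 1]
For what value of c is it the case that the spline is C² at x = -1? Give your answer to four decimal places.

-1.7500

S_0''(x) = -8 + 9/2·(x + 2), so S_0''(-1) = -7/2. On the right, S_1''(-1) = 2c, so c = -7/4.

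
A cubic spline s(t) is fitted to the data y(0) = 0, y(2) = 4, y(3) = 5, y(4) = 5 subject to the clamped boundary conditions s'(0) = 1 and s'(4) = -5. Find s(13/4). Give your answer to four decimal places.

5.4709

With M_i denoting the second derivative at x_i, h_i = 2, 1, 1, and Δ_i = (y_(i+1) − y_i)/h_i = 2, 1, 0:
  2·M_0 + 6·M_1 + 1·M_2 = 6(Δ_1 - Δ_0) = -6
  1·M_1 + 4·M_2 + 1·M_3 = 6(Δ_2 - Δ_1) = -6
Clamped end conditions give two more equations: 2h_0·M_0 + h_0·M_1 = 6(Δ_0 - s'(0)) = 6 and h_2·M_2 + 2h_2·M_3 = 6(s'(4) - Δ_2) = -30.
Solving the tridiagonal system: M_0 = 30/11, M_1 = -27/11, M_2 = 36/11, M_3 = -183/11.
On [3, 4], s(t) = 5 + 37/22·(t - 3) + 18/11·(t - 3)² - 73/22·(t - 3)³.
With (t - 3) = 1/4: s(13/4) = 7703/1408.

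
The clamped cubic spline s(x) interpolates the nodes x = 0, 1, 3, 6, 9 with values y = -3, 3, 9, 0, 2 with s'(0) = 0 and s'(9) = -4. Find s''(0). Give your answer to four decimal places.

Write M_i for s''(x_i). With h_i = 1, 2, 3, 3 and divided differences Δ_i = 6, 3, -3, 2/3, the continuity of s' gives the tridiagonal system
  1·M_0 + 6·M_1 + 2·M_2 = 6(Δ_1 - Δ_0) = -18
  2·M_1 + 10·M_2 + 3·M_3 = 6(Δ_2 - Δ_1) = -36
  3·M_2 + 12·M_3 + 3·M_4 = 6(Δ_3 - Δ_2) = 22
Clamped end conditions give two more equations: 2h_0·M_0 + h_0·M_1 = 6(Δ_0 - s'(0)) = 36 and h_3·M_3 + 2h_3·M_4 = 6(s'(9) - Δ_3) = -28.
Solving the tridiagonal system: M_0 = 185/9, M_1 = -46/9, M_2 = -71/18, M_3 = 41/9, M_4 = -125/18.

20.5556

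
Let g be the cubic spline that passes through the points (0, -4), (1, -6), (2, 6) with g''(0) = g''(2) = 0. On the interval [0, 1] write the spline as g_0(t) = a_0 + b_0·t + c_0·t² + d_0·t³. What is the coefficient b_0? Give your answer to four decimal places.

-5.5000

Let M_i = g''(x_i). Step sizes h_i = 1, 1; slopes of the chords Δ_i = (y_(i+1) - y_i)/h_i = -2, 12.
  1·M_0 + 4·M_1 + 1·M_2 = 6(Δ_1 - Δ_0) = 84
Natural end conditions: M_0 = M_2 = 0.
Solving: M_0 = 0, M_1 = 21, M_2 = 0.
On [0, 1], with g_0(t) = a_0 + b_0·t + c_0·t² + d_0·t³: c_0 = M_0/2 = 0, d_0 = (M_1 - M_0)/(6h_0) = 7/2, b_0 = Δ_0 - h_0(2M_0 + M_1)/6 = -11/2.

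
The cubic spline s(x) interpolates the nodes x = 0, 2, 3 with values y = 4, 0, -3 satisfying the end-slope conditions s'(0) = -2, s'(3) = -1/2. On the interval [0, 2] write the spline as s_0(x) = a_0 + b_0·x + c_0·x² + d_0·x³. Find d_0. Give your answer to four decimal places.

Write m_i for s''(x_i). With h_i = 2, 1 and divided differences Δ_i = -2, -3, the continuity of s' gives the tridiagonal system
  2·m_0 + 6·m_1 + 1·m_2 = 6(Δ_1 - Δ_0) = -6
Clamped end conditions give two more equations: 2h_0·m_0 + h_0·m_1 = 6(Δ_0 - s'(0)) = 0 and h_1·m_1 + 2h_1·m_2 = 6(s'(3) - Δ_1) = 15.
Solving: m_0 = 3/2, m_1 = -3, m_2 = 9.
On [0, 2], with s_0(x) = a_0 + b_0·x + c_0·x² + d_0·x³: c_0 = m_0/2 = 3/4, d_0 = (m_1 - m_0)/(6h_0) = -3/8, b_0 = Δ_0 - h_0(2m_0 + m_1)/6 = -2.

-0.3750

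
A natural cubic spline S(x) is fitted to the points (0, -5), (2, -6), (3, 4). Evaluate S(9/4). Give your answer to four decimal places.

Let M_i = S''(x_i). Step sizes h_i = 2, 1; slopes of the chords Δ_i = (y_(i+1) - y_i)/h_i = -1/2, 10.
  2·M_0 + 6·M_1 + 1·M_2 = 6(Δ_1 - Δ_0) = 63
Natural end conditions: M_0 = M_2 = 0.
Solving the tridiagonal system: M_0 = 0, M_1 = 21/2, M_2 = 0.
On [2, 3], S(x) = -6 + 13/2·(x - 2) + 21/4·(x - 2)² - 7/4·(x - 2)³.
With (x - 2) = 1/4: S(9/4) = -1043/256.

-4.0742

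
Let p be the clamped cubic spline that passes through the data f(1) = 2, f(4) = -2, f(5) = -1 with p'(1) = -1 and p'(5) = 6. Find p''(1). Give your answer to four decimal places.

Put M_i = p'' at the i-th knot. Here h = (3, 1) and Δ = (-4/3, 1), so the interior equations h_(i-1)·M_(i-1) + 2(h_(i-1)+h_i)·M_i + h_i·M_(i+1) = 6(Δ_i − Δ_(i-1)) read
  3·M_0 + 8·M_1 + 1·M_2 = 6(Δ_1 - Δ_0) = 14
Clamped end conditions give two more equations: 2h_0·M_0 + h_0·M_1 = 6(Δ_0 - p'(1)) = -2 and h_1·M_1 + 2h_1·M_2 = 6(p'(5) - Δ_1) = 30.
Solving the tridiagonal system: M_0 = -1/3, M_1 = 0, M_2 = 15.

-0.3333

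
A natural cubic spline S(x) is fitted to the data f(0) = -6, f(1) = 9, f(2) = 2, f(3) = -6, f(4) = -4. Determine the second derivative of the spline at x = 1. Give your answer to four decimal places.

-33.8571

Put M_i = S'' at the i-th knot. Here h = (1, 1, 1, 1) and Δ = (15, -7, -8, 2), so the interior equations h_(i-1)·M_(i-1) + 2(h_(i-1)+h_i)·M_i + h_i·M_(i+1) = 6(Δ_i − Δ_(i-1)) read
  1·M_0 + 4·M_1 + 1·M_2 = 6(Δ_1 - Δ_0) = -132
  1·M_1 + 4·M_2 + 1·M_3 = 6(Δ_2 - Δ_1) = -6
  1·M_2 + 4·M_3 + 1·M_4 = 6(Δ_3 - Δ_2) = 60
Natural end conditions: M_0 = M_4 = 0.
Solving the tridiagonal system: M_0 = 0, M_1 = -237/7, M_2 = 24/7, M_3 = 99/7, M_4 = 0.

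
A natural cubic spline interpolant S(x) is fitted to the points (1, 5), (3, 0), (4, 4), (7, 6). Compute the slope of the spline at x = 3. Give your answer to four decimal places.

Put m_i = S'' at the i-th knot. Here h = (2, 1, 3) and Δ = (-5/2, 4, 2/3), so the interior equations h_(i-1)·m_(i-1) + 2(h_(i-1)+h_i)·m_i + h_i·m_(i+1) = 6(Δ_i − Δ_(i-1)) read
  2·m_0 + 6·m_1 + 1·m_2 = 6(Δ_1 - Δ_0) = 39
  1·m_1 + 8·m_2 + 3·m_3 = 6(Δ_2 - Δ_1) = -20
Natural end conditions: m_0 = m_3 = 0.
Hence m_0 = 0, m_1 = 332/47, m_2 = -159/47, m_3 = 0.
On [3, 4], S'(x) = b_1 + 2c_1·(x - 3) + 3d_1·(x - 3)² with b_1 = Δ_1 - h_1(2m_1 + m_2)/6 = 623/282, c_1 = m_1/2 = 166/47, d_1 = (m_2 - m_1)/(6h_1) = -491/282. So S'(3) = 623/282.

2.2092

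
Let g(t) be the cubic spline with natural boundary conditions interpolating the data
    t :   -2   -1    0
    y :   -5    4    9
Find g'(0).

4

Put m_i = g'' at the i-th knot. Here h = (1, 1) and Δ = (9, 5), so the interior equations h_(i-1)·m_(i-1) + 2(h_(i-1)+h_i)·m_i + h_i·m_(i+1) = 6(Δ_i − Δ_(i-1)) read
  1·m_0 + 4·m_1 + 1·m_2 = 6(Δ_1 - Δ_0) = -24
Natural end conditions: m_0 = m_2 = 0.
Hence m_0 = 0, m_1 = -6, m_2 = 0.
On [-1, 0], g'(t) = b_1 + 2c_1·(t + 1) + 3d_1·(t + 1)² with b_1 = Δ_1 - h_1(2m_1 + m_2)/6 = 7, c_1 = m_1/2 = -3, d_1 = (m_2 - m_1)/(6h_1) = 1. So g'(0) = 4.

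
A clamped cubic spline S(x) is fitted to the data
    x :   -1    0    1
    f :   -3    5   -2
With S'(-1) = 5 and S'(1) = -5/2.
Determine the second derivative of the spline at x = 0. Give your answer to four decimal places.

-37.5000

Put M_i = S'' at the i-th knot. Here h = (1, 1) and Δ = (8, -7), so the interior equations h_(i-1)·M_(i-1) + 2(h_(i-1)+h_i)·M_i + h_i·M_(i+1) = 6(Δ_i − Δ_(i-1)) read
  1·M_0 + 4·M_1 + 1·M_2 = 6(Δ_1 - Δ_0) = -90
Clamped end conditions give two more equations: 2h_0·M_0 + h_0·M_1 = 6(Δ_0 - S'(-1)) = 18 and h_1·M_1 + 2h_1·M_2 = 6(S'(1) - Δ_1) = 27.
Solving the tridiagonal system: M_0 = 111/4, M_1 = -75/2, M_2 = 129/4.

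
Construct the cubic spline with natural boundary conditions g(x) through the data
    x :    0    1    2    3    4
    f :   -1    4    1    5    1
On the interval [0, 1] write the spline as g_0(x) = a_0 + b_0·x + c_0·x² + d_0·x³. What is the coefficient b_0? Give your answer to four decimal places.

With m_i denoting the second derivative at x_i, h_i = 1, 1, 1, 1, and Δ_i = (y_(i+1) − y_i)/h_i = 5, -3, 4, -4:
  1·m_0 + 4·m_1 + 1·m_2 = 6(Δ_1 - Δ_0) = -48
  1·m_1 + 4·m_2 + 1·m_3 = 6(Δ_2 - Δ_1) = 42
  1·m_2 + 4·m_3 + 1·m_4 = 6(Δ_3 - Δ_2) = -48
Natural end conditions: m_0 = m_4 = 0.
Solving: m_0 = 0, m_1 = -117/7, m_2 = 132/7, m_3 = -117/7, m_4 = 0.
On [0, 1], with g_0(x) = a_0 + b_0·x + c_0·x² + d_0·x³: c_0 = m_0/2 = 0, d_0 = (m_1 - m_0)/(6h_0) = -39/14, b_0 = Δ_0 - h_0(2m_0 + m_1)/6 = 109/14.

7.7857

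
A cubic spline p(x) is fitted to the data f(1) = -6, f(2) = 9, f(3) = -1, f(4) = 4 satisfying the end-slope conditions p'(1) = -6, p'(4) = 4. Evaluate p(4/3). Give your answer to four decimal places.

-3.5086

With σ_i denoting the second derivative at x_i, h_i = 1, 1, 1, and Δ_i = (y_(i+1) − y_i)/h_i = 15, -10, 5:
  1·σ_0 + 4·σ_1 + 1·σ_2 = 6(Δ_1 - Δ_0) = -150
  1·σ_1 + 4·σ_2 + 1·σ_3 = 6(Δ_2 - Δ_1) = 90
Clamped end conditions give two more equations: 2h_0·σ_0 + h_0·σ_1 = 6(Δ_0 - p'(1)) = 126 and h_2·σ_2 + 2h_2·σ_3 = 6(p'(4) - Δ_2) = -6.
Hence σ_0 = 1504/15, σ_1 = -1118/15, σ_2 = 718/15, σ_3 = -404/15.
On [1, 2], p(x) = -6 - 6·(x - 1) + 752/15·(x - 1)² - 437/15·(x - 1)³.
With (x - 1) = 1/3: p(4/3) = -1421/405.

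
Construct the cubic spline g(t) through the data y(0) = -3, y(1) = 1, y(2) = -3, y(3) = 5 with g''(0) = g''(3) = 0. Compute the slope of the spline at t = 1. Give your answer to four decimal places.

-1.8667

With m_i denoting the second derivative at x_i, h_i = 1, 1, 1, and Δ_i = (y_(i+1) − y_i)/h_i = 4, -4, 8:
  1·m_0 + 4·m_1 + 1·m_2 = 6(Δ_1 - Δ_0) = -48
  1·m_1 + 4·m_2 + 1·m_3 = 6(Δ_2 - Δ_1) = 72
Natural end conditions: m_0 = m_3 = 0.
Solving: m_0 = 0, m_1 = -88/5, m_2 = 112/5, m_3 = 0.
On [1, 2], g'(t) = b_1 + 2c_1·(t - 1) + 3d_1·(t - 1)² with b_1 = Δ_1 - h_1(2m_1 + m_2)/6 = -28/15, c_1 = m_1/2 = -44/5, d_1 = (m_2 - m_1)/(6h_1) = 20/3. So g'(1) = -28/15.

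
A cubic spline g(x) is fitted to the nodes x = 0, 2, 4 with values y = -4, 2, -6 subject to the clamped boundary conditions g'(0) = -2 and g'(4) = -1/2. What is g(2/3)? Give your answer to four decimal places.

-3.0185

With M_i denoting the second derivative at x_i, h_i = 2, 2, and Δ_i = (y_(i+1) − y_i)/h_i = 3, -4:
  2·M_0 + 8·M_1 + 2·M_2 = 6(Δ_1 - Δ_0) = -42
Clamped end conditions give two more equations: 2h_0·M_0 + h_0·M_1 = 6(Δ_0 - g'(0)) = 30 and h_1·M_1 + 2h_1·M_2 = 6(g'(4) - Δ_1) = 21.
Forward elimination and back-substitution give M_0 = 105/8, M_1 = -45/4, M_2 = 87/8.
On [0, 2], g(x) = -4 - 2·x + 105/16·x² - 65/32·x³.
With x = 2/3: g(2/3) = -163/54.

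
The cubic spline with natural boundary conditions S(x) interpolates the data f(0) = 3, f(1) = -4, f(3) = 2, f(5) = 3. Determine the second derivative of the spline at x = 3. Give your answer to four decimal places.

Write m_i for S''(x_i). With h_i = 1, 2, 2 and divided differences Δ_i = -7, 3, 1/2, the continuity of S' gives the tridiagonal system
  1·m_0 + 6·m_1 + 2·m_2 = 6(Δ_1 - Δ_0) = 60
  2·m_1 + 8·m_2 + 2·m_3 = 6(Δ_2 - Δ_1) = -15
Natural end conditions: m_0 = m_3 = 0.
Forward elimination and back-substitution give m_0 = 0, m_1 = 255/22, m_2 = -105/22, m_3 = 0.

-4.7727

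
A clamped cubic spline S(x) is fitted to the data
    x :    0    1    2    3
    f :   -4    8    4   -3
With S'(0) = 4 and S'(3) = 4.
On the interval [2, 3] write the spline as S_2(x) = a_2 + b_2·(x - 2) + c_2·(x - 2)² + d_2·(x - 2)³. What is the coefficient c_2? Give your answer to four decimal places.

Put σ_i = S'' at the i-th knot. Here h = (1, 1, 1) and Δ = (12, -4, -7), so the interior equations h_(i-1)·σ_(i-1) + 2(h_(i-1)+h_i)·σ_i + h_i·σ_(i+1) = 6(Δ_i − Δ_(i-1)) read
  1·σ_0 + 4·σ_1 + 1·σ_2 = 6(Δ_1 - Δ_0) = -96
  1·σ_1 + 4·σ_2 + 1·σ_3 = 6(Δ_2 - Δ_1) = -18
Clamped end conditions give two more equations: 2h_0·σ_0 + h_0·σ_1 = 6(Δ_0 - S'(0)) = 48 and h_2·σ_2 + 2h_2·σ_3 = 6(S'(3) - Δ_2) = 66.
Hence σ_0 = 202/5, σ_1 = -164/5, σ_2 = -26/5, σ_3 = 178/5.
On [2, 3], with S_2(x) = a_2 + b_2·(x - 2) + c_2·(x - 2)² + d_2·(x - 2)³: c_2 = σ_2/2 = -13/5, d_2 = (σ_3 - σ_2)/(6h_2) = 34/5, b_2 = Δ_2 - h_2(2σ_2 + σ_3)/6 = -56/5.

-2.6000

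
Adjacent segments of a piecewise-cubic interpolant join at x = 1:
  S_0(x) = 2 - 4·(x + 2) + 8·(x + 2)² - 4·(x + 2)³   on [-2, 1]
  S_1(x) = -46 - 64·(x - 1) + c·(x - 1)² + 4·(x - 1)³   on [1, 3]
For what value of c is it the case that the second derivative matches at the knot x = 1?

-28

S_0''(x) = 16 - 24·(x + 2), so S_0''(1) = -56. On the right, S_1''(1) = 2c, so c = -28.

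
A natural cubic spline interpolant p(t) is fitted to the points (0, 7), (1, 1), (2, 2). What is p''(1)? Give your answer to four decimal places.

10.5000

With σ_i denoting the second derivative at x_i, h_i = 1, 1, and Δ_i = (y_(i+1) − y_i)/h_i = -6, 1:
  1·σ_0 + 4·σ_1 + 1·σ_2 = 6(Δ_1 - Δ_0) = 42
Natural end conditions: σ_0 = σ_2 = 0.
Solving the tridiagonal system: σ_0 = 0, σ_1 = 21/2, σ_2 = 0.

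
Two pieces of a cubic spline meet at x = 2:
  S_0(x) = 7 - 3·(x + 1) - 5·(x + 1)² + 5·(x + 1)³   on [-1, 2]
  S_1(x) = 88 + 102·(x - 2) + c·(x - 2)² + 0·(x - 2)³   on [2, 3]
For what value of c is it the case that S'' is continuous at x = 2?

S_0''(x) = -10 + 30·(x + 1), so S_0''(2) = 80. On the right, S_1''(2) = 2c, so c = 40.

40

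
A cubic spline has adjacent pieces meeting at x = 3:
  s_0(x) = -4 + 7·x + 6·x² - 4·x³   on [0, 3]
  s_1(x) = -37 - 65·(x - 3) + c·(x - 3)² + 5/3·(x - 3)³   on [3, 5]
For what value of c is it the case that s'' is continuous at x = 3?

-30

s_0''(x) = 12 - 24·x, so s_0''(3) = -60. On the right, s_1''(3) = 2c, so c = -30.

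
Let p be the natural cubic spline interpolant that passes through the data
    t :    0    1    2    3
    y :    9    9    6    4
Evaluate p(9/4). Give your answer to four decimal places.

5.3469

Put σ_i = p'' at the i-th knot. Here h = (1, 1, 1) and Δ = (0, -3, -2), so the interior equations h_(i-1)·σ_(i-1) + 2(h_(i-1)+h_i)·σ_i + h_i·σ_(i+1) = 6(Δ_i − Δ_(i-1)) read
  1·σ_0 + 4·σ_1 + 1·σ_2 = 6(Δ_1 - Δ_0) = -18
  1·σ_1 + 4·σ_2 + 1·σ_3 = 6(Δ_2 - Δ_1) = 6
Natural end conditions: σ_0 = σ_3 = 0.
Solving: σ_0 = 0, σ_1 = -26/5, σ_2 = 14/5, σ_3 = 0.
On [2, 3], p(t) = 6 - 44/15·(t - 2) + 7/5·(t - 2)² - 7/15·(t - 2)³.
With (t - 2) = 1/4: p(9/4) = 1711/320.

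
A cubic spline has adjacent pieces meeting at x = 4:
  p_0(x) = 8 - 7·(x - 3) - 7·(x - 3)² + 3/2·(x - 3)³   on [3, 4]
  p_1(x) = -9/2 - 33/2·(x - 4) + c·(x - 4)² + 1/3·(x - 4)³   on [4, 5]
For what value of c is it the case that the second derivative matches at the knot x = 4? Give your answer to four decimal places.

-2.5000

p_0''(x) = -14 + 9·(x - 3), so p_0''(4) = -5. On the right, p_1''(4) = 2c, so c = -5/2.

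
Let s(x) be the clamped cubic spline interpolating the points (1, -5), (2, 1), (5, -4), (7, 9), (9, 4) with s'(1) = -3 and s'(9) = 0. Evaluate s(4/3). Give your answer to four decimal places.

Let M_i = s''(x_i). Step sizes h_i = 1, 3, 2, 2; slopes of the chords Δ_i = (y_(i+1) - y_i)/h_i = 6, -5/3, 13/2, -5/2.
  1·M_0 + 8·M_1 + 3·M_2 = 6(Δ_1 - Δ_0) = -46
  3·M_1 + 10·M_2 + 2·M_3 = 6(Δ_2 - Δ_1) = 49
  2·M_2 + 8·M_3 + 2·M_4 = 6(Δ_3 - Δ_2) = -54
Clamped end conditions give two more equations: 2h_0·M_0 + h_0·M_1 = 6(Δ_0 - s'(1)) = 54 and h_3·M_3 + 2h_3·M_4 = 6(s'(9) - Δ_3) = 15.
Solving: M_0 = 1231/36, M_1 = -259/18, M_2 = 419/36, M_3 = -109/9, M_4 = 353/36.
On [1, 2], s(x) = -5 - 3·(x - 1) + 1231/72·(x - 1)² - 583/72·(x - 1)³.
With (x - 1) = 1/3: s(4/3) = -4277/972.

-4.4002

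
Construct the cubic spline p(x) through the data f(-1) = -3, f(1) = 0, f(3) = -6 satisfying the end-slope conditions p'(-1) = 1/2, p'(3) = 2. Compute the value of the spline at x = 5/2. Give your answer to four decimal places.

Put σ_i = p'' at the i-th knot. Here h = (2, 2) and Δ = (3/2, -3), so the interior equations h_(i-1)·σ_(i-1) + 2(h_(i-1)+h_i)·σ_i + h_i·σ_(i+1) = 6(Δ_i − Δ_(i-1)) read
  2·σ_0 + 8·σ_1 + 2·σ_2 = 6(Δ_1 - Δ_0) = -27
Clamped end conditions give two more equations: 2h_0·σ_0 + h_0·σ_1 = 6(Δ_0 - p'(-1)) = 6 and h_1·σ_1 + 2h_1·σ_2 = 6(p'(3) - Δ_1) = 30.
Solving: σ_0 = 21/4, σ_1 = -15/2, σ_2 = 45/4.
On [1, 3], p(x) = 0 - 7/4·(x - 1) - 15/4·(x - 1)² + 25/16·(x - 1)³.
With (x - 1) = 3/2: p(5/2) = -741/128.

-5.7891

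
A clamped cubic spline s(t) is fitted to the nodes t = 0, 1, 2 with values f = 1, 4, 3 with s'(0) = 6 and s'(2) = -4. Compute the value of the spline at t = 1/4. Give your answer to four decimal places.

Let m_i = s''(x_i). Step sizes h_i = 1, 1; slopes of the chords Δ_i = (y_(i+1) - y_i)/h_i = 3, -1.
  1·m_0 + 4·m_1 + 1·m_2 = 6(Δ_1 - Δ_0) = -24
Clamped end conditions give two more equations: 2h_0·m_0 + h_0·m_1 = 6(Δ_0 - s'(0)) = -18 and h_1·m_1 + 2h_1·m_2 = 6(s'(2) - Δ_1) = -18.
Hence m_0 = -8, m_1 = -2, m_2 = -8.
On [0, 1], s(t) = 1 + 6·t - 4·t² + 1·t³.
With t = 1/4: s(1/4) = 145/64.

2.2656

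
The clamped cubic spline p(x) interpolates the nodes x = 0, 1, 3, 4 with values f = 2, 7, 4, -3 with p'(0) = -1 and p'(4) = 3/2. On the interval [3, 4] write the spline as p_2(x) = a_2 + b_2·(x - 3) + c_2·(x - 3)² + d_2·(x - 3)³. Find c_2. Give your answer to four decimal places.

-3.9571

Put m_i = p'' at the i-th knot. Here h = (1, 2, 1) and Δ = (5, -3/2, -7), so the interior equations h_(i-1)·m_(i-1) + 2(h_(i-1)+h_i)·m_i + h_i·m_(i+1) = 6(Δ_i − Δ_(i-1)) read
  1·m_0 + 6·m_1 + 2·m_2 = 6(Δ_1 - Δ_0) = -39
  2·m_1 + 6·m_2 + 1·m_3 = 6(Δ_2 - Δ_1) = -33
Clamped end conditions give two more equations: 2h_0·m_0 + h_0·m_1 = 6(Δ_0 - p'(0)) = 36 and h_2·m_2 + 2h_2·m_3 = 6(p'(4) - Δ_2) = 51.
Solving the tridiagonal system: m_0 = 761/35, m_1 = -262/35, m_2 = -277/35, m_3 = 1031/35.
On [3, 4], with p_2(x) = a_2 + b_2·(x - 3) + c_2·(x - 3)² + d_2·(x - 3)³: c_2 = m_2/2 = -277/70, d_2 = (m_3 - m_2)/(6h_2) = 218/35, b_2 = Δ_2 - h_2(2m_2 + m_3)/6 = -649/70.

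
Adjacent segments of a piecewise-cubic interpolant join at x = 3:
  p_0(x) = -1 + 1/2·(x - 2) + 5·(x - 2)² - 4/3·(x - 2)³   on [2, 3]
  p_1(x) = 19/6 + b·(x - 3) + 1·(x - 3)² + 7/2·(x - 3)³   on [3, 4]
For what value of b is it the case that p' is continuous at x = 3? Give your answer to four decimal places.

6.5000

p_0'(x) = 1/2 + 10·(x - 2) - 4·(x - 2)², so p_0'(3) = 13/2. On the right, p_1'(3) = b, so b = 13/2.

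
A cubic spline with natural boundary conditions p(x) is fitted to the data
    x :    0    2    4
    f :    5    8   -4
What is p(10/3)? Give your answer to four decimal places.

1.1111

Put M_i = p'' at the i-th knot. Here h = (2, 2) and Δ = (3/2, -6), so the interior equations h_(i-1)·M_(i-1) + 2(h_(i-1)+h_i)·M_i + h_i·M_(i+1) = 6(Δ_i − Δ_(i-1)) read
  2·M_0 + 8·M_1 + 2·M_2 = 6(Δ_1 - Δ_0) = -45
Natural end conditions: M_0 = M_2 = 0.
Solving the tridiagonal system: M_0 = 0, M_1 = -45/8, M_2 = 0.
On [2, 4], p(x) = 8 - 9/4·(x - 2) - 45/16·(x - 2)² + 15/32·(x - 2)³.
With (x - 2) = 4/3: p(10/3) = 10/9.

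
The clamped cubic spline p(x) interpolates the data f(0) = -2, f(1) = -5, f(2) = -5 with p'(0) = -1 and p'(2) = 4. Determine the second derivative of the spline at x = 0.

-8

Put σ_i = p'' at the i-th knot. Here h = (1, 1) and Δ = (-3, 0), so the interior equations h_(i-1)·σ_(i-1) + 2(h_(i-1)+h_i)·σ_i + h_i·σ_(i+1) = 6(Δ_i − Δ_(i-1)) read
  1·σ_0 + 4·σ_1 + 1·σ_2 = 6(Δ_1 - Δ_0) = 18
Clamped end conditions give two more equations: 2h_0·σ_0 + h_0·σ_1 = 6(Δ_0 - p'(0)) = -12 and h_1·σ_1 + 2h_1·σ_2 = 6(p'(2) - Δ_1) = 24.
Forward elimination and back-substitution give σ_0 = -8, σ_1 = 4, σ_2 = 10.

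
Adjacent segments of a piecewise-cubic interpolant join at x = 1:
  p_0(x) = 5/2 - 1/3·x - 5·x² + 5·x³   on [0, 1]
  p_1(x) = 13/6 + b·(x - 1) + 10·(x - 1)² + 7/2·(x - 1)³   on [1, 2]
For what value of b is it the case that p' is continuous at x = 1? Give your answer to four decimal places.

4.6667

p_0'(x) = -1/3 - 10·x + 15·x², so p_0'(1) = 14/3. On the right, p_1'(1) = b, so b = 14/3.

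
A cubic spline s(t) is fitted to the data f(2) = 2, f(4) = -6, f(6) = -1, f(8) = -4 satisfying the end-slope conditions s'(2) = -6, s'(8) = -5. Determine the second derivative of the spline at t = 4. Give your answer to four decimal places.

5.7333

Put m_i = s'' at the i-th knot. Here h = (2, 2, 2) and Δ = (-4, 5/2, -3/2), so the interior equations h_(i-1)·m_(i-1) + 2(h_(i-1)+h_i)·m_i + h_i·m_(i+1) = 6(Δ_i − Δ_(i-1)) read
  2·m_0 + 8·m_1 + 2·m_2 = 6(Δ_1 - Δ_0) = 39
  2·m_1 + 8·m_2 + 2·m_3 = 6(Δ_2 - Δ_1) = -24
Clamped end conditions give two more equations: 2h_0·m_0 + h_0·m_1 = 6(Δ_0 - s'(2)) = 12 and h_2·m_2 + 2h_2·m_3 = 6(s'(8) - Δ_2) = -21.
Hence m_0 = 2/15, m_1 = 86/15, m_2 = -107/30, m_3 = -52/15.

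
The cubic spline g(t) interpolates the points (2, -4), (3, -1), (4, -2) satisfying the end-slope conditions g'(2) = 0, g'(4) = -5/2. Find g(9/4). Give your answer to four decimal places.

-3.6309

With M_i denoting the second derivative at x_i, h_i = 1, 1, and Δ_i = (y_(i+1) − y_i)/h_i = 3, -1:
  1·M_0 + 4·M_1 + 1·M_2 = 6(Δ_1 - Δ_0) = -24
Clamped end conditions give two more equations: 2h_0·M_0 + h_0·M_1 = 6(Δ_0 - g'(2)) = 18 and h_1·M_1 + 2h_1·M_2 = 6(g'(4) - Δ_1) = -9.
Solving the tridiagonal system: M_0 = 55/4, M_1 = -19/2, M_2 = 1/4.
On [2, 3], g(t) = -4 + 0·(t - 2) + 55/8·(t - 2)² - 31/8·(t - 2)³.
With (t - 2) = 1/4: g(9/4) = -1859/512.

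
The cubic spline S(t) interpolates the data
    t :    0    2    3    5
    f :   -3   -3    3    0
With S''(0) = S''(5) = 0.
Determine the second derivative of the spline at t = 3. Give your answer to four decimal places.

Let m_i = S''(x_i). Step sizes h_i = 2, 1, 2; slopes of the chords Δ_i = (y_(i+1) - y_i)/h_i = 0, 6, -3/2.
  2·m_0 + 6·m_1 + 1·m_2 = 6(Δ_1 - Δ_0) = 36
  1·m_1 + 6·m_2 + 2·m_3 = 6(Δ_2 - Δ_1) = -45
Natural end conditions: m_0 = m_3 = 0.
Solving: m_0 = 0, m_1 = 261/35, m_2 = -306/35, m_3 = 0.

-8.7429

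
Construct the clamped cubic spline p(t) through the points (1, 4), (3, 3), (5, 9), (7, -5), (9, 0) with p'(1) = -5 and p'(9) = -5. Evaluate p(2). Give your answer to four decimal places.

Put M_i = p'' at the i-th knot. Here h = (2, 2, 2, 2) and Δ = (-1/2, 3, -7, 5/2), so the interior equations h_(i-1)·M_(i-1) + 2(h_(i-1)+h_i)·M_i + h_i·M_(i+1) = 6(Δ_i − Δ_(i-1)) read
  2·M_0 + 8·M_1 + 2·M_2 = 6(Δ_1 - Δ_0) = 21
  2·M_1 + 8·M_2 + 2·M_3 = 6(Δ_2 - Δ_1) = -60
  2·M_2 + 8·M_3 + 2·M_4 = 6(Δ_3 - Δ_2) = 57
Clamped end conditions give two more equations: 2h_0·M_0 + h_0·M_1 = 6(Δ_0 - p'(1)) = 27 and h_3·M_3 + 2h_3·M_4 = 6(p'(9) - Δ_3) = -45.
Solving the tridiagonal system: M_0 = 249/56, M_1 = 129/28, M_2 = -99/8, M_3 = 417/28, M_4 = -1047/56.
On [1, 3], p(t) = 4 - 5·(t - 1) + 249/112·(t - 1)² + 3/224·(t - 1)³.
With (t - 1) = 1: p(2) = 277/224.

1.2366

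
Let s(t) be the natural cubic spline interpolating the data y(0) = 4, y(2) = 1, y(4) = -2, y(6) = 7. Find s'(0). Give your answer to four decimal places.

-1.1000

Put m_i = s'' at the i-th knot. Here h = (2, 2, 2) and Δ = (-3/2, -3/2, 9/2), so the interior equations h_(i-1)·m_(i-1) + 2(h_(i-1)+h_i)·m_i + h_i·m_(i+1) = 6(Δ_i − Δ_(i-1)) read
  2·m_0 + 8·m_1 + 2·m_2 = 6(Δ_1 - Δ_0) = 0
  2·m_1 + 8·m_2 + 2·m_3 = 6(Δ_2 - Δ_1) = 36
Natural end conditions: m_0 = m_3 = 0.
Forward elimination and back-substitution give m_0 = 0, m_1 = -6/5, m_2 = 24/5, m_3 = 0.
On [0, 2], s'(t) = b_0 + 2c_0·t + 3d_0·t² with b_0 = Δ_0 - h_0(2m_0 + m_1)/6 = -11/10, c_0 = m_0/2 = 0, d_0 = (m_1 - m_0)/(6h_0) = -1/10. So s'(0) = -11/10.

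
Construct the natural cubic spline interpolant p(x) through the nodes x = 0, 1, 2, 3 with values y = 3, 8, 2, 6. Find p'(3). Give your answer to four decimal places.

7.4000

Put M_i = p'' at the i-th knot. Here h = (1, 1, 1) and Δ = (5, -6, 4), so the interior equations h_(i-1)·M_(i-1) + 2(h_(i-1)+h_i)·M_i + h_i·M_(i+1) = 6(Δ_i − Δ_(i-1)) read
  1·M_0 + 4·M_1 + 1·M_2 = 6(Δ_1 - Δ_0) = -66
  1·M_1 + 4·M_2 + 1·M_3 = 6(Δ_2 - Δ_1) = 60
Natural end conditions: M_0 = M_3 = 0.
Forward elimination and back-substitution give M_0 = 0, M_1 = -108/5, M_2 = 102/5, M_3 = 0.
On [2, 3], p'(x) = b_2 + 2c_2·(x - 2) + 3d_2·(x - 2)² with b_2 = Δ_2 - h_2(2M_2 + M_3)/6 = -14/5, c_2 = M_2/2 = 51/5, d_2 = (M_3 - M_2)/(6h_2) = -17/5. So p'(3) = 37/5.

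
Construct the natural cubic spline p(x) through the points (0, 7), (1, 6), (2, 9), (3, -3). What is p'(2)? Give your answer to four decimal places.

With M_i denoting the second derivative at x_i, h_i = 1, 1, 1, and Δ_i = (y_(i+1) − y_i)/h_i = -1, 3, -12:
  1·M_0 + 4·M_1 + 1·M_2 = 6(Δ_1 - Δ_0) = 24
  1·M_1 + 4·M_2 + 1·M_3 = 6(Δ_2 - Δ_1) = -90
Natural end conditions: M_0 = M_3 = 0.
Hence M_0 = 0, M_1 = 62/5, M_2 = -128/5, M_3 = 0.
On [2, 3], p'(x) = b_2 + 2c_2·(x - 2) + 3d_2·(x - 2)² with b_2 = Δ_2 - h_2(2M_2 + M_3)/6 = -52/15, c_2 = M_2/2 = -64/5, d_2 = (M_3 - M_2)/(6h_2) = 64/15. So p'(2) = -52/15.

-3.4667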